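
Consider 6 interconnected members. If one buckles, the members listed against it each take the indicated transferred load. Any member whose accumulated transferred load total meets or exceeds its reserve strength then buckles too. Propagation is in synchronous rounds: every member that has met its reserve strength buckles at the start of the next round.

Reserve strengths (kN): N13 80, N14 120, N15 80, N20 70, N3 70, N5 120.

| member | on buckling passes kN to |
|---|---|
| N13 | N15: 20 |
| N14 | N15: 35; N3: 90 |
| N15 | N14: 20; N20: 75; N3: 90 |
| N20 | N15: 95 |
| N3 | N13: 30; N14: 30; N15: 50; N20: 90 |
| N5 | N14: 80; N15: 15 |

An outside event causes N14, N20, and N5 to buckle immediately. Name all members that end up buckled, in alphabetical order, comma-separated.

N14, N15, N20, N3, N5

Round 1 — N14, N20, N5 buckle (initial).
  N15: +35+95+15 → 145 ≥ 80
  N3: +90 → 90 ≥ 70
Round 2 — N15, N3 buckle.
  N13: +30 → 30 < 80
No further bucklings.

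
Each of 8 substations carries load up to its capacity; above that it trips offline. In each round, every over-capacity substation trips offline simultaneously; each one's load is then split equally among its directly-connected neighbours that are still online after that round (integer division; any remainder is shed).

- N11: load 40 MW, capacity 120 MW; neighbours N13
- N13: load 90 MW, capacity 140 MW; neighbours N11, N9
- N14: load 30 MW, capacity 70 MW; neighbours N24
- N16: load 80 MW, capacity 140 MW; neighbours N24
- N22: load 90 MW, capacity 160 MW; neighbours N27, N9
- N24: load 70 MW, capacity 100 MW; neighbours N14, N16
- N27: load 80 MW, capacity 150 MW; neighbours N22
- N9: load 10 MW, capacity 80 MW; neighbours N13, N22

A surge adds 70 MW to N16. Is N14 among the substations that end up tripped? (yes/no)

yes

Round 1 — N16 at 150 > 140. N16 trips offline.
  N16 sheds 150 MW to N24: 150 each.
    N24: 70+150 = 220 > 100
Round 2 — N24 trips offline.
  N24 sheds 220 MW to N14: 220 each.
    N14: 30+220 = 250 > 70
Round 3 — N14 trips offline.
  N14 sheds 250 MW: no online neighbours, lost.
No further trips.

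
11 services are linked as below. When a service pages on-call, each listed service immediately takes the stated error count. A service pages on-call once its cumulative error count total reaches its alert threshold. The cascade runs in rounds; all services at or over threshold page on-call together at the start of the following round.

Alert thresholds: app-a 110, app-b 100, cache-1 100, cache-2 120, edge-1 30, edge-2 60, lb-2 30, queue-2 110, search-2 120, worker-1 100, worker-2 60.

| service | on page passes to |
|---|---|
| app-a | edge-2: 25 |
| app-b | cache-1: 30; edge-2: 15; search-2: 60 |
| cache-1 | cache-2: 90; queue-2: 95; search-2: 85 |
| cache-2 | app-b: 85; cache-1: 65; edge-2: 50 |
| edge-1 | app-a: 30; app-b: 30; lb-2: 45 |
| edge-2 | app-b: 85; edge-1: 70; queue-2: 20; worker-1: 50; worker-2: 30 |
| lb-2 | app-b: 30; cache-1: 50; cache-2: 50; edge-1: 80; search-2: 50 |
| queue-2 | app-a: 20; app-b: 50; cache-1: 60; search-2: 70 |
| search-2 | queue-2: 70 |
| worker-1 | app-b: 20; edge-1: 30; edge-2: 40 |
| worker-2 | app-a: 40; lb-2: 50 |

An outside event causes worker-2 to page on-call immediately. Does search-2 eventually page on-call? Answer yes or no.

Round 1 — worker-2 pages on-call (initial).
  app-a: +40 → 40 < 110
  lb-2: +50 → 50 ≥ 30
Round 2 — lb-2 pages on-call.
  app-b: +30 → 30 < 100
  cache-1: +50 → 50 < 100
  cache-2: +50 → 50 < 120
  edge-1: +80 → 80 ≥ 30
  search-2: +50 → 50 < 120
Round 3 — edge-1 pages on-call.
  app-a: +30 → 70 < 110
  app-b: +30 → 60 < 100
No further pages.

no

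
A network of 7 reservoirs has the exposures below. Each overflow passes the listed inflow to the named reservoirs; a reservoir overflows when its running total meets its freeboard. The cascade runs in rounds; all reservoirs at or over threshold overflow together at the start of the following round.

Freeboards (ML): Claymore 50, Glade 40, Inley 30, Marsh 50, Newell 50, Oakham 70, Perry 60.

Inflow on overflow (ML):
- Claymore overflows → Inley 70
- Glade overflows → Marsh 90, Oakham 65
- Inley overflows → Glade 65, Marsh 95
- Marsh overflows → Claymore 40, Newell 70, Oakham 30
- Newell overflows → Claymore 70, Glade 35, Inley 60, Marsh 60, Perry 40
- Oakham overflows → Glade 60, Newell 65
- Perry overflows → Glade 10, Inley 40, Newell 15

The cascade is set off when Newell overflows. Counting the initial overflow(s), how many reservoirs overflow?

Round 1 — Newell overflows (initial).
  Claymore: +70 → 70 ≥ 50
  Glade: +35 → 35 < 40
  Inley: +60 → 60 ≥ 30
  Marsh: +60 → 60 ≥ 50
  Perry: +40 → 40 < 60
Round 2 — Claymore, Inley, Marsh overflow.
  Glade: +65 → 100 ≥ 40
  Oakham: +30 → 30 < 70
Round 3 — Glade overflows.
  Oakham: +65 → 95 ≥ 70
Round 4 — Oakham overflows.
No further overflows.

6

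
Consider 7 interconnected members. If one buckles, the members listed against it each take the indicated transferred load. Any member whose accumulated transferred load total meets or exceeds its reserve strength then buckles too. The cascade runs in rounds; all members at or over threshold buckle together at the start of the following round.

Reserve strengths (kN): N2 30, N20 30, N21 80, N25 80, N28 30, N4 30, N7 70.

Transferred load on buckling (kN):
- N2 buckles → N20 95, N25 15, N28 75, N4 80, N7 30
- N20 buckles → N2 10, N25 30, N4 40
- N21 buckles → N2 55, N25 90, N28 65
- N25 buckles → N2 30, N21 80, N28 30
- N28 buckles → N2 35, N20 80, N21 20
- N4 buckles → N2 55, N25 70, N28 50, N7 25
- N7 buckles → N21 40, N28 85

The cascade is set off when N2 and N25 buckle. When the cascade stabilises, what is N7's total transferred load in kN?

55

Round 1 — N2, N25 buckle (initial).
  N20: +95 → 95 ≥ 30
  N21: +80 → 80 ≥ 80
  N28: +75+30 → 105 ≥ 30
  N4: +80 → 80 ≥ 30
  N7: +30 → 30 < 70
Round 2 — N20, N21, N28, N4 buckle.
  N7: +25 → 55 < 70
No further bucklings.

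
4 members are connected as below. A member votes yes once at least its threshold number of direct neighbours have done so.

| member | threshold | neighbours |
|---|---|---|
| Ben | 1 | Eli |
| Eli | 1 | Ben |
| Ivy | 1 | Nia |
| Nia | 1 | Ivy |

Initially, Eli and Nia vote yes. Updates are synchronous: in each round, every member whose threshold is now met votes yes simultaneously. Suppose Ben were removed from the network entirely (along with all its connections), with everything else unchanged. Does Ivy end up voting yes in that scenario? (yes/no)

With Ben removed:
Round 1 — Eli, Nia vote yes (initial).
Round 2 — checking thresholds:
  Ivy: 1 of 1 neighbours ≥ 1, votes yes.
Round 3 — no new yes votes; cascade stops.

yes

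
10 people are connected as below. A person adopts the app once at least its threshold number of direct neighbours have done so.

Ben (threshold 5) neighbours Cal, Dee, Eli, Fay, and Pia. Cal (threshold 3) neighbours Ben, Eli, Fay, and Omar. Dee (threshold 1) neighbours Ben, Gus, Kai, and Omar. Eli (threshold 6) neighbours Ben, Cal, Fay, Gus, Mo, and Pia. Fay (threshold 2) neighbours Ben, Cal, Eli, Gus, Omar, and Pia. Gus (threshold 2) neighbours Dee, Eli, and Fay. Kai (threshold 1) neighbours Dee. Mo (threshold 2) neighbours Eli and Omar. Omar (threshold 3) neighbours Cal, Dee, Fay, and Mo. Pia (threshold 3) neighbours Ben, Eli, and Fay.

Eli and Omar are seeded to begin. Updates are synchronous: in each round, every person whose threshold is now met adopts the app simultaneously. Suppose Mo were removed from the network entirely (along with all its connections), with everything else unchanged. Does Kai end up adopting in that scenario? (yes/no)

yes

With Mo removed:
Round 1 — Eli, Omar adopt the app (initial).
Round 2 — checking thresholds:
  Ben: 1 of 5 neighbours < 5, below threshold.
  Cal: 2 of 4 neighbours < 3, below threshold.
  Dee: 1 of 4 neighbours ≥ 1, adopts the app.
  Fay: 2 of 6 neighbours ≥ 2, adopts the app.
  Gus: 1 of 3 neighbours < 2, below threshold.
  Pia: 1 of 3 neighbours < 3, below threshold.
Round 3 — checking thresholds:
  Ben: 3 of 5 neighbours < 5, below threshold.
  Cal: 3 of 4 neighbours ≥ 3, adopts the app.
  Gus: 3 of 3 neighbours ≥ 2, adopts the app.
  Kai: 1 of 1 neighbours ≥ 1, adopts the app.
  Pia: 2 of 3 neighbours < 3, below threshold.
Round 4 — no new adoptions; cascade stops.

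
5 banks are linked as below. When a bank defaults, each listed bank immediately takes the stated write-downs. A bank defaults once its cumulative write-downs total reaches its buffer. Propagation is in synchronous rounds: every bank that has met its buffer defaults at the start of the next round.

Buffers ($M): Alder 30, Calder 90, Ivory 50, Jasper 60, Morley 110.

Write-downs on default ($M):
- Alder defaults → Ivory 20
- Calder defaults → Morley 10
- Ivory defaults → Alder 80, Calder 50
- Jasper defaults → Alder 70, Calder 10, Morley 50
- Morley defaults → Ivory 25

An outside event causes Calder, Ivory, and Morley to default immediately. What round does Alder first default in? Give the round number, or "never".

Round 1 — Calder, Ivory, Morley default (initial).
  Alder: +80 → 80 ≥ 30
Round 2 — Alder defaults.
No further defaults.

2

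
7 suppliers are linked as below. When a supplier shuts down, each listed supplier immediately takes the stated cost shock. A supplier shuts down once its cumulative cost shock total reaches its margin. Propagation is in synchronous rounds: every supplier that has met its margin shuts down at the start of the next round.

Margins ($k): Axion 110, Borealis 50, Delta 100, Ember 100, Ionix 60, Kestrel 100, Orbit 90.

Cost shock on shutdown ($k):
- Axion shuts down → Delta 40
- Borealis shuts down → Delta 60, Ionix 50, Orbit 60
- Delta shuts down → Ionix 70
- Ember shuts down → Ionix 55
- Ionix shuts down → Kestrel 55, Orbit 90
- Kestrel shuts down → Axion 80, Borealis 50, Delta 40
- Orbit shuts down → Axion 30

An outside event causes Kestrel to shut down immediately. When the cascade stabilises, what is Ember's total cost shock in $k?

0

Round 1 — Kestrel shuts down (initial).
  Axion: +80 → 80 < 110
  Borealis: +50 → 50 ≥ 50
  Delta: +40 → 40 < 100
Round 2 — Borealis shuts down.
  Delta: +60 → 100 ≥ 100
  Ionix: +50 → 50 < 60
  Orbit: +60 → 60 < 90
Round 3 — Delta shuts down.
  Ionix: +70 → 120 ≥ 60
Round 4 — Ionix shuts down.
  Orbit: +90 → 150 ≥ 90
Round 5 — Orbit shuts down.
  Axion: +30 → 110 ≥ 110
Round 6 — Axion shuts down.
No further shutdowns.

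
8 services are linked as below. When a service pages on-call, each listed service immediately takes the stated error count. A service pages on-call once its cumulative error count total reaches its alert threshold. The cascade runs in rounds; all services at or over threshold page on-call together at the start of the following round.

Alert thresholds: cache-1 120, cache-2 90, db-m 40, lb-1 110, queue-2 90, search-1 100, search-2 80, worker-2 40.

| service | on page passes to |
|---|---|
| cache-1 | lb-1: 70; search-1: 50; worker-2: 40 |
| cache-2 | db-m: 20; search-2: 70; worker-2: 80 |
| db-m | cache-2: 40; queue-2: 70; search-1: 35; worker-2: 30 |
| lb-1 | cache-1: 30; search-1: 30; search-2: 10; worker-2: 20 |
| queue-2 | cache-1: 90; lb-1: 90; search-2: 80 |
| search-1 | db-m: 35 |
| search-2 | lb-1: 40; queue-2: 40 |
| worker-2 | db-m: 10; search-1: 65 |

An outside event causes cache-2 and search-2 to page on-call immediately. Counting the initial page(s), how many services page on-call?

Round 1 — cache-2, search-2 page on-call (initial).
  db-m: +20 → 20 < 40
  lb-1: +40 → 40 < 110
  queue-2: +40 → 40 < 90
  worker-2: +80 → 80 ≥ 40
Round 2 — worker-2 pages on-call.
  db-m: +10 → 30 < 40
  search-1: +65 → 65 < 100
No further pages.

3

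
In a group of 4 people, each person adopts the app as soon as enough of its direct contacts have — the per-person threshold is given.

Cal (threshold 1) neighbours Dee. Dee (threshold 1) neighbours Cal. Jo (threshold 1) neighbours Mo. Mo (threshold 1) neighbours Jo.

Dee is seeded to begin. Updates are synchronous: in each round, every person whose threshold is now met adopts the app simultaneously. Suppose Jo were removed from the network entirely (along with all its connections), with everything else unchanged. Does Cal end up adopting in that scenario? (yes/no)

With Jo removed:
Round 1 — Dee adopts the app (initial).
Round 2 — checking thresholds:
  Cal: 1 of 1 neighbours ≥ 1, adopts the app.
Round 3 — no new adoptions; cascade stops.

yes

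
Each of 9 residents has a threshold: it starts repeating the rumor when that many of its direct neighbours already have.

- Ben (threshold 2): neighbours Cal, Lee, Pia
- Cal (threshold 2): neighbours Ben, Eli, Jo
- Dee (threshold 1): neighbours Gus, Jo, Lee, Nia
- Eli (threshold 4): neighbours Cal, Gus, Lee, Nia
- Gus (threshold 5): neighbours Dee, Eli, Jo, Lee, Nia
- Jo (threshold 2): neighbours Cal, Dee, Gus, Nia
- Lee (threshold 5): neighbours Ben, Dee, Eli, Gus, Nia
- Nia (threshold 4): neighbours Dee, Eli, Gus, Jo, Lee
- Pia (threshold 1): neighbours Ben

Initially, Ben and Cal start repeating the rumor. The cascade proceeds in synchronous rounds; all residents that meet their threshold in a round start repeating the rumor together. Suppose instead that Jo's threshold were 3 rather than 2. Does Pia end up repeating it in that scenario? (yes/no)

With Jo's threshold at 3:
Round 1 — Ben, Cal start repeating the rumor (initial).
Round 2 — checking thresholds:
  Eli: 1 of 4 neighbours < 4, below threshold.
  Jo: 1 of 4 neighbours < 3, below threshold.
  Lee: 1 of 5 neighbours < 5, below threshold.
  Pia: 1 of 1 neighbours ≥ 1, starts repeating the rumor.
Round 3 — no new spreads; cascade stops.

yes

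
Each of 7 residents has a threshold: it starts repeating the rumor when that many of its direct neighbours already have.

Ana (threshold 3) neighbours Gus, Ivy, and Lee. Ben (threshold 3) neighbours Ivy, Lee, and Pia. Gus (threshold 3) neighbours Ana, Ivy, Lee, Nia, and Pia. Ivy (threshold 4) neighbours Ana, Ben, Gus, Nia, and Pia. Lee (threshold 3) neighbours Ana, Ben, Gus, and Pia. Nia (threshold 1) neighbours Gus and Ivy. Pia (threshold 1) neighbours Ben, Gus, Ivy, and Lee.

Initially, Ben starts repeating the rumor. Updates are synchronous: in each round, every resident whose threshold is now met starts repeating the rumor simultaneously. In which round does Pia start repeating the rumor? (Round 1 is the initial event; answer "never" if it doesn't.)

Round 1 — Ben starts repeating the rumor (initial).
Round 2 — checking thresholds:
  Ivy: 1 of 5 neighbours < 4, below threshold.
  Lee: 1 of 4 neighbours < 3, below threshold.
  Pia: 1 of 4 neighbours ≥ 1, starts repeating the rumor.
Round 3 — no new spreads; cascade stops.

2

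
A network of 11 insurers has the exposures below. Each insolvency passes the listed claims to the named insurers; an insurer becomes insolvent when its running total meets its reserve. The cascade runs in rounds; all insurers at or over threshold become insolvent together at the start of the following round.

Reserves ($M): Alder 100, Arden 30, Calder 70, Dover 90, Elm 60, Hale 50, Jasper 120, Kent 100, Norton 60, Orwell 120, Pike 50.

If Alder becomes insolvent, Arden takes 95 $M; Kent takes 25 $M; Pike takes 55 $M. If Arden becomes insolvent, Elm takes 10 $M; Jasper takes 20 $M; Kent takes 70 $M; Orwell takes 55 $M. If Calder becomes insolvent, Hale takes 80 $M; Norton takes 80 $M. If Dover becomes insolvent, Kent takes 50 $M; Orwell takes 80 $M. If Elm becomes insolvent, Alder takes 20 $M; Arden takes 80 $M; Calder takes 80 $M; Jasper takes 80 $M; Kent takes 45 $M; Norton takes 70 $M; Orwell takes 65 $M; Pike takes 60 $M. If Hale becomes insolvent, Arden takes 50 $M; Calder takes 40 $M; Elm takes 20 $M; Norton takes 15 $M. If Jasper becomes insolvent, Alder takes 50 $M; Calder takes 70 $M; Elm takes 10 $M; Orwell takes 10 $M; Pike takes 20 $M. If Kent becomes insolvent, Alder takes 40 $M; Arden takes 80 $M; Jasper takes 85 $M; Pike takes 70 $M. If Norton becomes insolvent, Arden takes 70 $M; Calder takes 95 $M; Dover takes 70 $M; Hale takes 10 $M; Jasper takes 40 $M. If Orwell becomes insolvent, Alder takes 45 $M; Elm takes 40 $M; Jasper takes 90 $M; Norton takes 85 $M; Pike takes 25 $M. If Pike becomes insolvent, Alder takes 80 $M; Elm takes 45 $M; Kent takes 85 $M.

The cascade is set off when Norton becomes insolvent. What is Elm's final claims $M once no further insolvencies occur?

30

Round 1 — Norton becomes insolvent (initial).
  Arden: +70 → 70 ≥ 30
  Calder: +95 → 95 ≥ 70
  Dover: +70 → 70 < 90
  Hale: +10 → 10 < 50
  Jasper: +40 → 40 < 120
Round 2 — Arden, Calder become insolvent.
  Elm: +10 → 10 < 60
  Hale: +80 → 90 ≥ 50
  Jasper: +20 → 60 < 120
  Kent: +70 → 70 < 100
  Orwell: +55 → 55 < 120
Round 3 — Hale becomes insolvent.
  Elm: +20 → 30 < 60
No further insolvencies.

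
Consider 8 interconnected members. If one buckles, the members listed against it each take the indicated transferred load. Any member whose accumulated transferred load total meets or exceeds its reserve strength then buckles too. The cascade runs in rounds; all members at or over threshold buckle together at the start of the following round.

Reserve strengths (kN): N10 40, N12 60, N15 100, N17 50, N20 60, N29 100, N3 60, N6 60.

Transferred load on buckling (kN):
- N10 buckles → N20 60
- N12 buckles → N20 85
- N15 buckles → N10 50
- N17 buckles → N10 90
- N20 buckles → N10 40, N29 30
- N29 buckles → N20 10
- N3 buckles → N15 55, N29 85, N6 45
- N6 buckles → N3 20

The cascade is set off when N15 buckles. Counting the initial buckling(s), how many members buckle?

Round 1 — N15 buckles (initial).
  N10: +50 → 50 ≥ 40
Round 2 — N10 buckles.
  N20: +60 → 60 ≥ 60
Round 3 — N20 buckles.
  N29: +30 → 30 < 100
No further bucklings.

3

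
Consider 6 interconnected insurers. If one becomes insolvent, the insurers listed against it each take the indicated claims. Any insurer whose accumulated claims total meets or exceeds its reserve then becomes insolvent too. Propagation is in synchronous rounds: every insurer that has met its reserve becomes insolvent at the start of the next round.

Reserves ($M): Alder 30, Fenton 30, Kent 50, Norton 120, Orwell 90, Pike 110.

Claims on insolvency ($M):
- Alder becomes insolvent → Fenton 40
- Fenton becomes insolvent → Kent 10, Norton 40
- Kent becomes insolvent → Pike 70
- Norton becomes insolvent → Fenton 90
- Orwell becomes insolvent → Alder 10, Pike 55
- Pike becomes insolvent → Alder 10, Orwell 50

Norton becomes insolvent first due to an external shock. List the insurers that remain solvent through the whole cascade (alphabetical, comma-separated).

Alder, Kent, Orwell, Pike

Round 1 — Norton becomes insolvent (initial).
  Fenton: +90 → 90 ≥ 30
Round 2 — Fenton becomes insolvent.
  Kent: +10 → 10 < 50
No further insolvencies.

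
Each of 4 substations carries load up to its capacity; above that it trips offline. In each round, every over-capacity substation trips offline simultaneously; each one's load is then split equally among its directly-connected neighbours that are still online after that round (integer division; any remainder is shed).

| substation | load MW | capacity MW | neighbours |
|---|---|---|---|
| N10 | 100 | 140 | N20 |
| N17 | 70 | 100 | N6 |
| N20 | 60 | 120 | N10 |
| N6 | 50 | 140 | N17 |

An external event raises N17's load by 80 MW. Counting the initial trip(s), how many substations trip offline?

Round 1 — N17 at 150 > 100. N17 trips offline.
  N17 sheds 150 MW to N6: 150 each.
    N6: 50+150 = 200 > 140
Round 2 — N6 trips offline.
  N6 sheds 200 MW: no online neighbours, lost.
No further trips.

2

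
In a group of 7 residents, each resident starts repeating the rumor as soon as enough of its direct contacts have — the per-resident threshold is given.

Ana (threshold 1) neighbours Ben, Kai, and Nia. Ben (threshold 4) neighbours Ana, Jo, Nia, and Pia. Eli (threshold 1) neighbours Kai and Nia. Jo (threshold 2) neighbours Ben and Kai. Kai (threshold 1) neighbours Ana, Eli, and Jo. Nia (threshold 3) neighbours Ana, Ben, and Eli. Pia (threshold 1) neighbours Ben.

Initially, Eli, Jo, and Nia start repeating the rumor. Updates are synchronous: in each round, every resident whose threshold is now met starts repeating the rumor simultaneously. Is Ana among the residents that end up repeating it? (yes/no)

yes

Round 1 — Eli, Jo, Nia start repeating the rumor (initial).
Round 2 — checking thresholds:
  Ana: 1 of 3 neighbours ≥ 1, starts repeating the rumor.
  Ben: 2 of 4 neighbours < 4, below threshold.
  Kai: 2 of 3 neighbours ≥ 1, starts repeating the rumor.
Round 3 — no new spreads; cascade stops.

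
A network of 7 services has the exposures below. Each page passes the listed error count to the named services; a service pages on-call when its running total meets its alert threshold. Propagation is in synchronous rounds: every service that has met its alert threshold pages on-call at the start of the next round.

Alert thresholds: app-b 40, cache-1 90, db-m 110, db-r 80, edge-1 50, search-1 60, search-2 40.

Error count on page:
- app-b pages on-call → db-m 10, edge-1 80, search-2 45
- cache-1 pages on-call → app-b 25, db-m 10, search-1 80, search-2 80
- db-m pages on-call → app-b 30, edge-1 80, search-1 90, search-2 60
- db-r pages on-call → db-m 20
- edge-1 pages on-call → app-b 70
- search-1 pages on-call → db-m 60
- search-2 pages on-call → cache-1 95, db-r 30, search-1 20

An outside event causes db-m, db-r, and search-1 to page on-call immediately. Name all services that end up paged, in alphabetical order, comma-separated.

app-b, cache-1, db-m, db-r, edge-1, search-1, search-2

Round 1 — db-m, db-r, search-1 page on-call (initial).
  app-b: +30 → 30 < 40
  edge-1: +80 → 80 ≥ 50
  search-2: +60 → 60 ≥ 40
Round 2 — edge-1, search-2 page on-call.
  app-b: +70 → 100 ≥ 40
  cache-1: +95 → 95 ≥ 90
Round 3 — app-b, cache-1 page on-call.
No further pages.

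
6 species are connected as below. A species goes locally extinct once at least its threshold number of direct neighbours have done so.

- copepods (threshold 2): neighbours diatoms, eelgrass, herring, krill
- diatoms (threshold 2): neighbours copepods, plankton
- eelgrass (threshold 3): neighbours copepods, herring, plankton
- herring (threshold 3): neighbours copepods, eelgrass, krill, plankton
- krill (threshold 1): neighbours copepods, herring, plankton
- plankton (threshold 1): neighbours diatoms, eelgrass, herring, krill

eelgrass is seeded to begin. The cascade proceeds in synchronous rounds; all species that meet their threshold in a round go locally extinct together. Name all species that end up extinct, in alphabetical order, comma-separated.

copepods, diatoms, eelgrass, herring, krill, plankton

Round 1 — eelgrass goes locally extinct (initial).
Round 2 — checking thresholds:
  copepods: 1 of 4 neighbours < 2, not yet.
  herring: 1 of 4 neighbours < 3, not yet.
  plankton: 1 of 4 neighbours ≥ 1, goes locally extinct.
Round 3 — checking thresholds:
  copepods: 1 of 4 neighbours < 2, not yet.
  diatoms: 1 of 2 neighbours < 2, not yet.
  herring: 2 of 4 neighbours < 3, not yet.
  krill: 1 of 3 neighbours ≥ 1, goes locally extinct.
Round 4 — checking thresholds:
  copepods: 2 of 4 neighbours ≥ 2, goes locally extinct.
  diatoms: 1 of 2 neighbours < 2, not yet.
  herring: 3 of 4 neighbours ≥ 3, goes locally extinct.
Round 5 — checking thresholds:
  diatoms: 2 of 2 neighbours ≥ 2, goes locally extinct.
Round 6 — no new extinctions; cascade stops.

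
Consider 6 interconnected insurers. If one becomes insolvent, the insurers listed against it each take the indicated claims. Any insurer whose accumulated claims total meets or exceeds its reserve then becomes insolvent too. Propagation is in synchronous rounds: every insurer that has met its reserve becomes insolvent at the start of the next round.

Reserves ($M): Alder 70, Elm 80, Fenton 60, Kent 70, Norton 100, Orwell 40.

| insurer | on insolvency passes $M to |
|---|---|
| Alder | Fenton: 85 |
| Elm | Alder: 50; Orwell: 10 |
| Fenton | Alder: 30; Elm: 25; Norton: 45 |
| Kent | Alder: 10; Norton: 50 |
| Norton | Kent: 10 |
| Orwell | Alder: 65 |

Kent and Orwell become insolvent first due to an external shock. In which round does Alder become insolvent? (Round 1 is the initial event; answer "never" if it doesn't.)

Round 1 — Kent, Orwell become insolvent (initial).
  Alder: +10+65 → 75 ≥ 70
  Norton: +50 → 50 < 100
Round 2 — Alder becomes insolvent.
  Fenton: +85 → 85 ≥ 60
Round 3 — Fenton becomes insolvent.
  Elm: +25 → 25 < 80
  Norton: +45 → 95 < 100
No further insolvencies.

2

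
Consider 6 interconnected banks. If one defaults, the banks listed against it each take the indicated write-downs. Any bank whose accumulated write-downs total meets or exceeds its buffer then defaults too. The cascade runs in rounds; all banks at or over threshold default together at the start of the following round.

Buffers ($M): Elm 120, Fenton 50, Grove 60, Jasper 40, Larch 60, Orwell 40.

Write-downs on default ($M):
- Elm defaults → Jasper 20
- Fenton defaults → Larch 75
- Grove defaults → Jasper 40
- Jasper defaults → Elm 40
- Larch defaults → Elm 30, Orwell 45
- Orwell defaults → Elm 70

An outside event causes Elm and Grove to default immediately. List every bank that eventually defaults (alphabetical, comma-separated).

Elm, Grove, Jasper

Round 1 — Elm, Grove default (initial).
  Jasper: +20+40 → 60 ≥ 40
Round 2 — Jasper defaults.
No further defaults.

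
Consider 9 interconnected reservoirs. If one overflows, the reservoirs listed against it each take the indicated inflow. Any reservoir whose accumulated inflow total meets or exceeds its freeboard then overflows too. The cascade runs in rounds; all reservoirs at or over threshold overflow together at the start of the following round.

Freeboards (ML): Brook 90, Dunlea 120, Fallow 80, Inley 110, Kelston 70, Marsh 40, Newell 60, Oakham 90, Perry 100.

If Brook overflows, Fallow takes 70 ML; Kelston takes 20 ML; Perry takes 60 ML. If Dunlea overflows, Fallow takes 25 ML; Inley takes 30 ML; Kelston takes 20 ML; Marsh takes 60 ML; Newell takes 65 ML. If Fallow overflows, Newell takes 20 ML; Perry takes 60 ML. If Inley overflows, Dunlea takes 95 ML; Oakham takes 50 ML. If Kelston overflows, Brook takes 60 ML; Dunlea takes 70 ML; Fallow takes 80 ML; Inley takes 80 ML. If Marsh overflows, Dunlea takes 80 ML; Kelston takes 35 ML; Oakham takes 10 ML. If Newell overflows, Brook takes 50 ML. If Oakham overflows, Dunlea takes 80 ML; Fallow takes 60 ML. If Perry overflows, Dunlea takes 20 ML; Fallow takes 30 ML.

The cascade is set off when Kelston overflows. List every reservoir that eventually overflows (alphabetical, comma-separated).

Round 1 — Kelston overflows (initial).
  Brook: +60 → 60 < 90
  Dunlea: +70 → 70 < 120
  Fallow: +80 → 80 ≥ 80
  Inley: +80 → 80 < 110
Round 2 — Fallow overflows.
  Newell: +20 → 20 < 60
  Perry: +60 → 60 < 100
No further overflows.

Fallow, Kelston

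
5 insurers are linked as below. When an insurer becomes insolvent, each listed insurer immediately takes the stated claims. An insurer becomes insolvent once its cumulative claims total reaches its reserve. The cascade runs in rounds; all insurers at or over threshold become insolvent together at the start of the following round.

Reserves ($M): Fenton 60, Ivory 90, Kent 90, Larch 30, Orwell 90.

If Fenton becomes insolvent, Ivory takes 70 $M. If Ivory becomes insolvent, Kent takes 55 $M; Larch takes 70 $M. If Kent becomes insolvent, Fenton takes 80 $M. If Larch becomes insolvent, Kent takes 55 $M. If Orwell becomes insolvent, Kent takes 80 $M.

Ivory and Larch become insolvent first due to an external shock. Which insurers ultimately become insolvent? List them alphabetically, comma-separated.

Round 1 — Ivory, Larch become insolvent (initial).
  Kent: +55+55 → 110 ≥ 90
Round 2 — Kent becomes insolvent.
  Fenton: +80 → 80 ≥ 60
Round 3 — Fenton becomes insolvent.
No further insolvencies.

Fenton, Ivory, Kent, Larch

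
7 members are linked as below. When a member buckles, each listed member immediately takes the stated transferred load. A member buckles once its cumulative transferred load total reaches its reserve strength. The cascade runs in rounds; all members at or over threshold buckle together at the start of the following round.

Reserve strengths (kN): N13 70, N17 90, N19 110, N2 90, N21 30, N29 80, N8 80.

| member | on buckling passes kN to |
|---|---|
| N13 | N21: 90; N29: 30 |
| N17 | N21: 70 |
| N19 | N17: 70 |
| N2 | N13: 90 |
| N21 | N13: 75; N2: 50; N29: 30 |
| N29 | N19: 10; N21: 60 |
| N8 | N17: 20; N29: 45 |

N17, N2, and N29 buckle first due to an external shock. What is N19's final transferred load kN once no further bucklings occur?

Round 1 — N17, N2, N29 buckle (initial).
  N13: +90 → 90 ≥ 70
  N19: +10 → 10 < 110
  N21: +70+60 → 130 ≥ 30
Round 2 — N13, N21 buckle.
No further bucklings.

10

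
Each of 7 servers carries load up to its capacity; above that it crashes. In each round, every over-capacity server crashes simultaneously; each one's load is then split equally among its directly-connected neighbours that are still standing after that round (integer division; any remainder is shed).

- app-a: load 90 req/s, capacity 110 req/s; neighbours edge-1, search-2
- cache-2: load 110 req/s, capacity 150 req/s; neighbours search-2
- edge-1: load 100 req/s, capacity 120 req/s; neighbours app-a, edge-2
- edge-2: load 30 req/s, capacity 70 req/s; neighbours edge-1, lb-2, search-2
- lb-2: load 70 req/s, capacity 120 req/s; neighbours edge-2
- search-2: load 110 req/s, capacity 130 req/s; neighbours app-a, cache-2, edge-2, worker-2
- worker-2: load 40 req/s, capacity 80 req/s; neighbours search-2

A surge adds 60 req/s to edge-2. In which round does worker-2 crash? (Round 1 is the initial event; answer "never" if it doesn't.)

3

Round 1 — edge-2 at 90 > 70. edge-2 crashes.
  edge-2 sheds 90 req/s to edge-1, lb-2, search-2: 30 each.
    edge-1: 100+30 = 130 > 120
    lb-2: 70+30 = 100 ≤ 120
    search-2: 110+30 = 140 > 130
Round 2 — edge-1, search-2 crash.
  edge-1 sheds 130 req/s to app-a: 130 each.
    app-a: 90+130 = 220 > 110
  search-2 sheds 140 req/s to app-a, cache-2, worker-2: 46 each (2 lost).
    app-a: 220+46 = 266 > 110
    cache-2: 110+46 = 156 > 150
    worker-2: 40+46 = 86 > 80
Round 3 — app-a, cache-2, worker-2 crash.
  app-a sheds 266 req/s: no online neighbours, lost.
  cache-2 sheds 156 req/s: no online neighbours, lost.
  worker-2 sheds 86 req/s: no online neighbours, lost.
No further crashes.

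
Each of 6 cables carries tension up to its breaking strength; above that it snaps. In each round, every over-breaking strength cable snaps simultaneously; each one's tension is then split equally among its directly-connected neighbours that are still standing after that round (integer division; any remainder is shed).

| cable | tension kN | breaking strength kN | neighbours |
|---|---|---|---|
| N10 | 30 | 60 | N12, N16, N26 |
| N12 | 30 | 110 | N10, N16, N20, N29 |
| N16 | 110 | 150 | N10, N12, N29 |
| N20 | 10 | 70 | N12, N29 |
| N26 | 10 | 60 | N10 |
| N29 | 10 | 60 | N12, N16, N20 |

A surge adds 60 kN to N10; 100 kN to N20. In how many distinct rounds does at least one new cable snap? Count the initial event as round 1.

3

Round 1 — N10 at 90 > 60; N20 at 110 > 70. N10, N20 snap.
  N10 sheds 90 kN to N12, N16, N26: 30 each.
    N12: 30+30 = 60 ≤ 110
    N16: 110+30 = 140 ≤ 150
    N26: 10+30 = 40 ≤ 60
  N20 sheds 110 kN to N12, N29: 55 each.
    N12: 60+55 = 115 > 110
    N29: 10+55 = 65 > 60
Round 2 — N12, N29 snap.
  N12 sheds 115 kN to N16: 115 each.
    N16: 140+115 = 255 > 150
  N29 sheds 65 kN to N16: 65 each.
    N16: 255+65 = 320 > 150
Round 3 — N16 snaps.
  N16 sheds 320 kN: no online neighbours, lost.
No further breaks.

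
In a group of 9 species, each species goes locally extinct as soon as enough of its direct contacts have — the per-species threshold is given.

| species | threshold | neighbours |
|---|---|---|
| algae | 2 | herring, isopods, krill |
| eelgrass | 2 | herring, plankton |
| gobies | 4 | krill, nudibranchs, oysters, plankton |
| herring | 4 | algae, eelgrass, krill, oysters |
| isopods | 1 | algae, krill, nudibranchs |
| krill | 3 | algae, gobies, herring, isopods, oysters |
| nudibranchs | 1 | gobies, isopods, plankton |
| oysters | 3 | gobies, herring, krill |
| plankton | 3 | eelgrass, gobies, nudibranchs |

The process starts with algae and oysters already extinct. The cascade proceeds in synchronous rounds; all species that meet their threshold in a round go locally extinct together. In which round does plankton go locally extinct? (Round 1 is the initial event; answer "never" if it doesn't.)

never

Round 1 — algae, oysters go locally extinct (initial).
Round 2 — checking thresholds:
  gobies: 1 of 4 neighbours < 4, below threshold.
  herring: 2 of 4 neighbours < 4, below threshold.
  isopods: 1 of 3 neighbours ≥ 1, goes locally extinct.
  krill: 2 of 5 neighbours < 3, below threshold.
Round 3 — checking thresholds:
  gobies: 1 of 4 neighbours < 4, below threshold.
  herring: 2 of 4 neighbours < 4, below threshold.
  krill: 3 of 5 neighbours ≥ 3, goes locally extinct.
  nudibranchs: 1 of 3 neighbours ≥ 1, goes locally extinct.
Round 4 — no new extinctions; cascade stops.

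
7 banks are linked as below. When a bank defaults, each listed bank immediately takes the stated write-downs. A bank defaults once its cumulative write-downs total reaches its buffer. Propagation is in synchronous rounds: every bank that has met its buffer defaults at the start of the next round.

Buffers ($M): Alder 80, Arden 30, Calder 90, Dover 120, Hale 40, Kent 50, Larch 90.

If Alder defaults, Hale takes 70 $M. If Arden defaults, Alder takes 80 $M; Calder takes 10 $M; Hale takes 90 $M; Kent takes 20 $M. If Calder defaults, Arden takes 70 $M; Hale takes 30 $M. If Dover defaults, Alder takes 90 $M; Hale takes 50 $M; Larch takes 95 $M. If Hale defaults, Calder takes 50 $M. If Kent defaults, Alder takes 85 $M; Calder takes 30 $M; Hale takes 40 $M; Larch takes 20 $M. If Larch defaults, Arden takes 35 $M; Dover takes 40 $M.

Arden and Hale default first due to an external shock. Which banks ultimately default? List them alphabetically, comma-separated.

Round 1 — Arden, Hale default (initial).
  Alder: +80 → 80 ≥ 80
  Calder: +10+50 → 60 < 90
  Kent: +20 → 20 < 50
Round 2 — Alder defaults.
No further defaults.

Alder, Arden, Hale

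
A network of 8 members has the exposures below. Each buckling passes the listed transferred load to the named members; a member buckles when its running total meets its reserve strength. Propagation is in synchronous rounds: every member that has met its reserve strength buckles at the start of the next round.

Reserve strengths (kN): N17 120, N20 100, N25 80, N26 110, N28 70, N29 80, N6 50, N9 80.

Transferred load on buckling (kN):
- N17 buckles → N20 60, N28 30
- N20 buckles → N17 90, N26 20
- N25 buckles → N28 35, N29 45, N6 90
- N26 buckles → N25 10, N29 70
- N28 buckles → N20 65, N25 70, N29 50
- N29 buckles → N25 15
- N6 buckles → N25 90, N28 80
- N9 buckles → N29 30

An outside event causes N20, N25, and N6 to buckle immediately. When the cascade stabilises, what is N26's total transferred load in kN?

Round 1 — N20, N25, N6 buckle (initial).
  N17: +90 → 90 < 120
  N26: +20 → 20 < 110
  N28: +35+80 → 115 ≥ 70
  N29: +45 → 45 < 80
Round 2 — N28 buckles.
  N29: +50 → 95 ≥ 80
Round 3 — N29 buckles.
No further bucklings.

20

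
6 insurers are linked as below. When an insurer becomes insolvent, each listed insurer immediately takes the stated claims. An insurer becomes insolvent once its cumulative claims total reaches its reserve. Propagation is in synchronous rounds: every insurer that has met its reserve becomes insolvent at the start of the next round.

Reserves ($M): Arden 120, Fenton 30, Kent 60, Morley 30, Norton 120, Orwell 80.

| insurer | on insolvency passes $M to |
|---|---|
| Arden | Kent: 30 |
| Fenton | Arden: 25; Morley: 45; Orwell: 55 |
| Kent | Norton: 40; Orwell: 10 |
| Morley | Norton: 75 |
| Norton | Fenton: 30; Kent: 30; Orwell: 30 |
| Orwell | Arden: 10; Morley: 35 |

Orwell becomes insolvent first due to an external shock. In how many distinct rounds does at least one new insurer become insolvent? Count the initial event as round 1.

Round 1 — Orwell becomes insolvent (initial).
  Arden: +10 → 10 < 120
  Morley: +35 → 35 ≥ 30
Round 2 — Morley becomes insolvent.
  Norton: +75 → 75 < 120
No further insolvencies.

2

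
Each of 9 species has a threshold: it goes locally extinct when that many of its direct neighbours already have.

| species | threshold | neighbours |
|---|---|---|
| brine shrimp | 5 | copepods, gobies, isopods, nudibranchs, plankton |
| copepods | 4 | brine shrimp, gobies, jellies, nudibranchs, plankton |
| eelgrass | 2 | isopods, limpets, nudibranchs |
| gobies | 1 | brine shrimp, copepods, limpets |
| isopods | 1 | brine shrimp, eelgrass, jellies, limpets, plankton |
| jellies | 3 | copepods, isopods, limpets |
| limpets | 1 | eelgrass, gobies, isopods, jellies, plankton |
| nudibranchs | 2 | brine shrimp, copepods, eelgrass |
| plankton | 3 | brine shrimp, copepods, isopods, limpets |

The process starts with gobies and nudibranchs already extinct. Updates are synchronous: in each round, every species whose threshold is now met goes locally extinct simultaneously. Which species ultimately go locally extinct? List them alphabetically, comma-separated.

eelgrass, gobies, isopods, limpets, nudibranchs

Round 1 — gobies, nudibranchs go locally extinct (initial).
Round 2 — checking thresholds:
  brine shrimp: 2 of 5 neighbours < 5, not yet.
  copepods: 2 of 5 neighbours < 4, not yet.
  eelgrass: 1 of 3 neighbours < 2, not yet.
  limpets: 1 of 5 neighbours ≥ 1, goes locally extinct.
Round 3 — checking thresholds:
  brine shrimp: 2 of 5 neighbours < 5, not yet.
  copepods: 2 of 5 neighbours < 4, not yet.
  eelgrass: 2 of 3 neighbours ≥ 2, goes locally extinct.
  isopods: 1 of 5 neighbours ≥ 1, goes locally extinct.
  jellies: 1 of 3 neighbours < 3, not yet.
  plankton: 1 of 4 neighbours < 3, not yet.
Round 4 — no new extinctions; cascade stops.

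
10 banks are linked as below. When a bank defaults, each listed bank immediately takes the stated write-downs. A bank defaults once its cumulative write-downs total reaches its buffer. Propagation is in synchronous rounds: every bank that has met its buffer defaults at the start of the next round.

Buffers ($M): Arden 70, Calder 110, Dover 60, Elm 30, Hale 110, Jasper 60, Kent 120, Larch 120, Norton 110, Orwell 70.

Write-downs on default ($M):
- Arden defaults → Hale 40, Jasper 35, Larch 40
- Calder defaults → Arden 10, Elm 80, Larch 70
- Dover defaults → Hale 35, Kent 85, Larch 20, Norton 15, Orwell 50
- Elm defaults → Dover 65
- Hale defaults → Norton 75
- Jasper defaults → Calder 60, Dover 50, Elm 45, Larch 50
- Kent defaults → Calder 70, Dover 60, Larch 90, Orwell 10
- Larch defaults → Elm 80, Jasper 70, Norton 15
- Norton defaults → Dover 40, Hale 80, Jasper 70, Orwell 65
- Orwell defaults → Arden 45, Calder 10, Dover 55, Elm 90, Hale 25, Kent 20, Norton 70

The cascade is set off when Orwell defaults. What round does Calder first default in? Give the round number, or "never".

Round 1 — Orwell defaults (initial).
  Arden: +45 → 45 < 70
  Calder: +10 → 10 < 110
  Dover: +55 → 55 < 60
  Elm: +90 → 90 ≥ 30
  Hale: +25 → 25 < 110
  Kent: +20 → 20 < 120
  Norton: +70 → 70 < 110
Round 2 — Elm defaults.
  Dover: +65 → 120 ≥ 60
Round 3 — Dover defaults.
  Hale: +35 → 60 < 110
  Kent: +85 → 105 < 120
  Larch: +20 → 20 < 120
  Norton: +15 → 85 < 110
No further defaults.

never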